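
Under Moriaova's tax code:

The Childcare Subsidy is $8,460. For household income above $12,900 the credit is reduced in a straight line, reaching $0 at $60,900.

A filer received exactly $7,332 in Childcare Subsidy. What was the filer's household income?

$19,300

$7,332 is 7,332/8,460 of the full $8,460, so 1,128/8,460 of the $48,000 range has been used: income = $12,900 + $48,000 × 1,128/8,460 = $19,300.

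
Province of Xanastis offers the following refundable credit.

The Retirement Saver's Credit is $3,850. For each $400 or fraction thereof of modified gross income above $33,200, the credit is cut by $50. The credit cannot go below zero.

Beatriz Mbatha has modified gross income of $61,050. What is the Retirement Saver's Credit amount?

$350

Retirement Saver's Credit: income exceeds $33,200 by $27,850, which is 70 full-or-partial $400 increments; reduction = 70 × $50 = $3,500, leaving $350.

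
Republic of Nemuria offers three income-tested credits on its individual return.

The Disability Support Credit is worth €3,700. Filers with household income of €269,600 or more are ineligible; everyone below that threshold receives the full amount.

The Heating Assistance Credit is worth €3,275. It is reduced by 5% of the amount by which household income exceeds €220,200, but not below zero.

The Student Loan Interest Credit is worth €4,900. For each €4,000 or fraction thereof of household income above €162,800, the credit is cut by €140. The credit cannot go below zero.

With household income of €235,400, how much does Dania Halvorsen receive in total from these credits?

Disability Support Credit: €235,400 is below the €269,600 cutoff, so the full €3,700 applies.
Heating Assistance Credit: 5% of the €15,200 excess over €220,200 is €760; credit = €3,275 − €760 = €2,515.
Student Loan Interest Credit: income exceeds €162,800 by €72,600, which is 19 full-or-partial €4,000 increments; reduction = 19 × €140 = €2,660, leaving €2,240.
Total: €3,700 + €2,515 + €2,240 = €8,455.

€8,455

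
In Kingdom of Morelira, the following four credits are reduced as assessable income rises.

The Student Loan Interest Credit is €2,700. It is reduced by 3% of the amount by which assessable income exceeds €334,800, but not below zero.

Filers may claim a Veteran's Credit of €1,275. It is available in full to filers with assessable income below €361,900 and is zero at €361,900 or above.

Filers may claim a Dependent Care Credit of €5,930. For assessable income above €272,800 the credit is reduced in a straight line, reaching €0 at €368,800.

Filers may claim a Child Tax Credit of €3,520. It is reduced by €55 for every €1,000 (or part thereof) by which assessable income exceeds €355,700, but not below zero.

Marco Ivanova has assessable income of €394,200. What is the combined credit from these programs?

€2,293

Student Loan Interest Credit: 3% of the €59,400 excess over €334,800 is €1,782; credit = €2,700 − €1,782 = €918.
Veteran's Credit: €394,200 meets or exceeds the €361,900 cutoff, so the credit is €0.
Dependent Care Credit: €394,200 is at or above €368,800, so the credit is €0.
Child Tax Credit: income exceeds €355,700 by €38,500, which is 39 full-or-partial €1,000 increments; reduction = 39 × €55 = €2,145, leaving €1,375.
Total: €918 + €0 + €0 + €1,375 = €2,293.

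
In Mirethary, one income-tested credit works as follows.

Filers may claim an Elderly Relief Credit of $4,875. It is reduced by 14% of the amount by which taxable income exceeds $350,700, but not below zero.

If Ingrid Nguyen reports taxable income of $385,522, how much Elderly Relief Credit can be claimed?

Elderly Relief Credit: 14% of the $34,822 excess over $350,700 is $4,875.08 ≥ base, so the credit is $0.

$0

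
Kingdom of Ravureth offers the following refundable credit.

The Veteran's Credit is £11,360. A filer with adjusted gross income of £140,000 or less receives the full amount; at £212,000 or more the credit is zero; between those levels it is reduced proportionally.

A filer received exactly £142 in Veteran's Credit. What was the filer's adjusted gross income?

£211,100

£142 is 142/11,360 of the full £11,360, so 11,218/11,360 of the £72,000 range has been used: income = £140,000 + £72,000 × 11,218/11,360 = £211,100.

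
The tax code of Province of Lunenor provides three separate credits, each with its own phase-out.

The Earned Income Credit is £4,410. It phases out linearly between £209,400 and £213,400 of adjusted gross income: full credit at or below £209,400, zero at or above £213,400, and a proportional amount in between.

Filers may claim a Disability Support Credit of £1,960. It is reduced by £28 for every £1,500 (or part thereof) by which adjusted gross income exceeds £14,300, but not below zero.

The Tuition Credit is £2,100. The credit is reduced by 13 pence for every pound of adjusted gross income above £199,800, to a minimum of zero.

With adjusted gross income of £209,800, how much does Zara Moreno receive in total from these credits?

£4,769

Earned Income Credit: £209,800 is £400 into a £4,000 phase-out range, leaving 3,600/4,000 of the credit: £4,410 × 3,600/4,000 = £3,969.
Disability Support Credit: income exceeds £14,300 by £195,500 → 131 increments × £28 = £3,668 ≥ base, so the credit is £0.
Tuition Credit: 13% of the £10,000 excess over £199,800 is £1,300; credit = £2,100 − £1,300 = £800.
Total: £3,969 + £0 + £800 = £4,769.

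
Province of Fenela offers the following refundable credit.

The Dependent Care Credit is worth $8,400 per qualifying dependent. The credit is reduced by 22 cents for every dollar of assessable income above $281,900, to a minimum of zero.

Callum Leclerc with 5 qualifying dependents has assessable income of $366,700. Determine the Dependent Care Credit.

Dependent Care Credit: base = 5 × $8,400 = $42,000. 22% of the $84,800 excess over $281,900 is $18,656; credit = $42,000 − $18,656 = $23,344.

$23,344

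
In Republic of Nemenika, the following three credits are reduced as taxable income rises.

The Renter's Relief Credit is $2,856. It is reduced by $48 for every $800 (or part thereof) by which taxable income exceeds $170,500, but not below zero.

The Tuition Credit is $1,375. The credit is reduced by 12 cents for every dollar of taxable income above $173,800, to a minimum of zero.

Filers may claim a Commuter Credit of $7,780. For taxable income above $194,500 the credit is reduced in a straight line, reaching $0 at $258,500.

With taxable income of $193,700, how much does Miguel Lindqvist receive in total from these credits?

Renter's Relief Credit: income exceeds $170,500 by $23,200, which is 29 full-or-partial $800 increments; reduction = 29 × $48 = $1,392, leaving $1,464.
Tuition Credit: 12% of the $19,900 excess over $173,800 is $2,388 ≥ base, so the credit is $0.
Commuter Credit: $193,700 is at or below the $194,500 threshold, so the full $7,780 applies.
Total: $1,464 + $0 + $7,780 = $9,244.

$9,244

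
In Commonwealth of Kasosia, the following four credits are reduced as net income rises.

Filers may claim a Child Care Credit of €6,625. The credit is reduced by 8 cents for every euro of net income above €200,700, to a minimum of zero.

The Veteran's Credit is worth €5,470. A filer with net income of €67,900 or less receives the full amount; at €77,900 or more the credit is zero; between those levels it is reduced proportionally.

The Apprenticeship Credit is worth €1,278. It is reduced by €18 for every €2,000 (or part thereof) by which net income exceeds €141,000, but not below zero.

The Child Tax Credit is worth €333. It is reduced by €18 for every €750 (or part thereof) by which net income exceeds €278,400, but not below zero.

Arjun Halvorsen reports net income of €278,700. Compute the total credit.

€736

Child Care Credit: 8% of the €78,000 excess over €200,700 is €6,240; credit = €6,625 − €6,240 = €385.
Veteran's Credit: €278,700 is at or above €77,900, so the credit is €0.
Apprenticeship Credit: income exceeds €141,000 by €137,700, which is 69 full-or-partial €2,000 increments; reduction = 69 × €18 = €1,242, leaving €36.
Child Tax Credit: income exceeds €278,400 by €300, which is 1 full-or-partial €750 increment; reduction = 1 × €18 = €18, leaving €315.
Total: €385 + €0 + €36 + €315 = €736.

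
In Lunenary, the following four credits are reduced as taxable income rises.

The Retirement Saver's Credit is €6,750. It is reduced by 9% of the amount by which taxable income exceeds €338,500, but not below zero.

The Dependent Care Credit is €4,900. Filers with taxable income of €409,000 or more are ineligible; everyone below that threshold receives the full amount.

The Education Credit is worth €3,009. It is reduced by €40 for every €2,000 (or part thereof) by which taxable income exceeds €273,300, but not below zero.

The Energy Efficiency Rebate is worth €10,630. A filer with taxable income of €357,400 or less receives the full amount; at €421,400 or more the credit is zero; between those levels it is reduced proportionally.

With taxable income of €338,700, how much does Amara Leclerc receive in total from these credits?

€23,951

Retirement Saver's Credit: 9% of the €200 excess over €338,500 is €18; credit = €6,750 − €18 = €6,732.
Dependent Care Credit: €338,700 is below the €409,000 cutoff, so the full €4,900 applies.
Education Credit: income exceeds €273,300 by €65,400, which is 33 full-or-partial €2,000 increments; reduction = 33 × €40 = €1,320, leaving €1,689.
Energy Efficiency Rebate: €338,700 is at or below the €357,400 threshold, so the full €10,630 applies.
Total: €6,732 + €4,900 + €1,689 + €10,630 = €23,951.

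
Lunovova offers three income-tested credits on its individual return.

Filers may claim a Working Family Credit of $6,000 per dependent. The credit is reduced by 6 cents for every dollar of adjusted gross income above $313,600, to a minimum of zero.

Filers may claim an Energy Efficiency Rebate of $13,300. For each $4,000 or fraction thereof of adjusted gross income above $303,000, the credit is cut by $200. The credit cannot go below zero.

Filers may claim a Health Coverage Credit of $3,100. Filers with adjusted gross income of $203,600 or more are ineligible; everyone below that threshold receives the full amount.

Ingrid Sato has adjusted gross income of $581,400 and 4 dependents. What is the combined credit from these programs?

$7,932

Working Family Credit: base = 4 × $6,000 = $24,000. 6% of the $267,800 excess over $313,600 is $16,068; credit = $24,000 − $16,068 = $7,932.
Energy Efficiency Rebate: income exceeds $303,000 by $278,400 → 70 increments × $200 = $14,000 ≥ base, so the credit is $0.
Health Coverage Credit: $581,400 meets or exceeds the $203,600 cutoff, so the credit is $0.
Total: $7,932 + $0 + $0 = $7,932.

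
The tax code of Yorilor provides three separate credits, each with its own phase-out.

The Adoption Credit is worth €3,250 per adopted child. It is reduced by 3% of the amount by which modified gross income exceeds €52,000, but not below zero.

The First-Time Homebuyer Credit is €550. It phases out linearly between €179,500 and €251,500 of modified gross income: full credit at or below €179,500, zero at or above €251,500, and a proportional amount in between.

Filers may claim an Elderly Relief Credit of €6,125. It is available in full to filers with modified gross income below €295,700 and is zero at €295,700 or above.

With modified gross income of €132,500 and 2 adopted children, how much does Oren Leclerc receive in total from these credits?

Adoption Credit: base = 2 × €3,250 = €6,500. 3% of the €80,500 excess over €52,000 is €2,415; credit = €6,500 − €2,415 = €4,085.
First-Time Homebuyer Credit: €132,500 is at or below the €179,500 threshold, so the full €550 applies.
Elderly Relief Credit: €132,500 is below the €295,700 cutoff, so the full €6,125 applies.
Total: €4,085 + €550 + €6,125 = €10,760.

€10,760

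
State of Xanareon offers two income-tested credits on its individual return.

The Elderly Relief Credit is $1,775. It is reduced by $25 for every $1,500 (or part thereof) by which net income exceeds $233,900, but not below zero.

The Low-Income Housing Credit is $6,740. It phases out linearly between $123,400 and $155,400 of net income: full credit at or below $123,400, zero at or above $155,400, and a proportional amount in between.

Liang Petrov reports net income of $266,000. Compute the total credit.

$1,225

Elderly Relief Credit: income exceeds $233,900 by $32,100, which is 22 full-or-partial $1,500 increments; reduction = 22 × $25 = $550, leaving $1,225.
Low-Income Housing Credit: $266,000 is at or above $155,400, so the credit is $0.
Total: $1,225 + $0 = $1,225.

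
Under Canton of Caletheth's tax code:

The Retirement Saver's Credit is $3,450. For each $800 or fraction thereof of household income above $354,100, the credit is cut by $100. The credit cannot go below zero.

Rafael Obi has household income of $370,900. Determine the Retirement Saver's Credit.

Retirement Saver's Credit: income exceeds $354,100 by $16,800, which is 21 full-or-partial $800 increments; reduction = 21 × $100 = $2,100, leaving $1,350.

$1,350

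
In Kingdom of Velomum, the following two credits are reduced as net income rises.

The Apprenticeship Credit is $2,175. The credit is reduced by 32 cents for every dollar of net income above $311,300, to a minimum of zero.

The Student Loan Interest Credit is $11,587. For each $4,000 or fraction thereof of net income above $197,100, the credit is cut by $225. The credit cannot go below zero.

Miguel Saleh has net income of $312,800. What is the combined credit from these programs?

Apprenticeship Credit: 32% of the $1,500 excess over $311,300 is $480; credit = $2,175 − $480 = $1,695.
Student Loan Interest Credit: income exceeds $197,100 by $115,700, which is 29 full-or-partial $4,000 increments; reduction = 29 × $225 = $6,525, leaving $5,062.
Total: $1,695 + $5,062 = $6,757.

$6,757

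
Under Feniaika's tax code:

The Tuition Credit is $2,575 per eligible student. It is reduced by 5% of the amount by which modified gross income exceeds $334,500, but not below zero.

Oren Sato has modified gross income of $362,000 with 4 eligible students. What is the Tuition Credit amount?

Tuition Credit: base = 4 × $2,575 = $10,300. 5% of the $27,500 excess over $334,500 is $1,375; credit = $10,300 − $1,375 = $8,925.

$8,925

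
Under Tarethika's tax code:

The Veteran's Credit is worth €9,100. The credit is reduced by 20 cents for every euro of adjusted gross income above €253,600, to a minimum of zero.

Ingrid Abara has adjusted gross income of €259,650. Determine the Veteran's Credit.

Veteran's Credit: 20% of the €6,050 excess over €253,600 is €1,210; credit = €9,100 − €1,210 = €7,890.

€7,890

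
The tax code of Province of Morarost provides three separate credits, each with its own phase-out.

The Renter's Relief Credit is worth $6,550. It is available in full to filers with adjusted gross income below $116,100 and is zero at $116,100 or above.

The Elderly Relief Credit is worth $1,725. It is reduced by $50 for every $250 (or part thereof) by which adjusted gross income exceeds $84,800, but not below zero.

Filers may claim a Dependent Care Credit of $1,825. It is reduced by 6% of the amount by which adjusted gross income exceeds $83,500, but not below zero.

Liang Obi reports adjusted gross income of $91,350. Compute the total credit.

Renter's Relief Credit: $91,350 is below the $116,100 cutoff, so the full $6,550 applies.
Elderly Relief Credit: income exceeds $84,800 by $6,550, which is 27 full-or-partial $250 increments; reduction = 27 × $50 = $1,350, leaving $375.
Dependent Care Credit: 6% of the $7,850 excess over $83,500 is $471; credit = $1,825 − $471 = $1,354.
Total: $6,550 + $375 + $1,354 = $8,279.

$8,279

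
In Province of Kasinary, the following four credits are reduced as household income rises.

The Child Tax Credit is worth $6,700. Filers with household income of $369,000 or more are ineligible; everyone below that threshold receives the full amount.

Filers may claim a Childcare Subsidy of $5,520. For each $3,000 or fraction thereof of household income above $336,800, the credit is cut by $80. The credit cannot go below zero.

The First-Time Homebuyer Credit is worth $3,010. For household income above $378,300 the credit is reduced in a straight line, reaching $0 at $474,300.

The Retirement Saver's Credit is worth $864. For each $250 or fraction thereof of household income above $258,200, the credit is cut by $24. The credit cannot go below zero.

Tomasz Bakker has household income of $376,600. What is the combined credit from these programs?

Child Tax Credit: $376,600 meets or exceeds the $369,000 cutoff, so the credit is $0.
Childcare Subsidy: income exceeds $336,800 by $39,800, which is 14 full-or-partial $3,000 increments; reduction = 14 × $80 = $1,120, leaving $4,400.
First-Time Homebuyer Credit: $376,600 is at or below the $378,300 threshold, so the full $3,010 applies.
Retirement Saver's Credit: income exceeds $258,200 by $118,400 → 474 increments × $24 = $11,376 ≥ base, so the credit is $0.
Total: $0 + $4,400 + $3,010 + $0 = $7,410.

$7,410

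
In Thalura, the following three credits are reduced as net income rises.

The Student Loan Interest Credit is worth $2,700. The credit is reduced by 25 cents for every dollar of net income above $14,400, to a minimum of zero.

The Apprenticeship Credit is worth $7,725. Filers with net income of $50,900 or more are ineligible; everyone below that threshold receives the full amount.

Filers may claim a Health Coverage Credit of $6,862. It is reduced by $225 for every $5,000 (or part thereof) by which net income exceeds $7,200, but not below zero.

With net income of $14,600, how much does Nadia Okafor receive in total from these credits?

$16,787

Student Loan Interest Credit: 25% of the $200 excess over $14,400 is $50; credit = $2,700 − $50 = $2,650.
Apprenticeship Credit: $14,600 is below the $50,900 cutoff, so the full $7,725 applies.
Health Coverage Credit: income exceeds $7,200 by $7,400, which is 2 full-or-partial $5,000 increments; reduction = 2 × $225 = $450, leaving $6,412.
Total: $2,650 + $7,725 + $6,412 = $16,787.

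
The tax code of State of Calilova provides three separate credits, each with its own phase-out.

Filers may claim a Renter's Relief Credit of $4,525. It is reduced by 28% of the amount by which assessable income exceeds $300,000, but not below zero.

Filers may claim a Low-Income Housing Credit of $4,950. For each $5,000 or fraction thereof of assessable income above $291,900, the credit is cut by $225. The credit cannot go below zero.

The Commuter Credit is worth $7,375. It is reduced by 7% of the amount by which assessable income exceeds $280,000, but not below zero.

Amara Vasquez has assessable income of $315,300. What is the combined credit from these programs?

$8,970

Renter's Relief Credit: 28% of the $15,300 excess over $300,000 is $4,284; credit = $4,525 − $4,284 = $241.
Low-Income Housing Credit: income exceeds $291,900 by $23,400, which is 5 full-or-partial $5,000 increments; reduction = 5 × $225 = $1,125, leaving $3,825.
Commuter Credit: 7% of the $35,300 excess over $280,000 is $2,471; credit = $7,375 − $2,471 = $4,904.
Total: $241 + $3,825 + $4,904 = $8,970.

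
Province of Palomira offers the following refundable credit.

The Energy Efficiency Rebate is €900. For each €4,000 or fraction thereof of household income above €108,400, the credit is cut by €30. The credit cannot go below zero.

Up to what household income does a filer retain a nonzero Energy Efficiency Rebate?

After 29 increments the reduction is 29 × €30 = €870, leaving €30; one more increment wipes it out. Increment 29 ends at excess 29 × €4,000 = €116,000, so the highest qualifying income is €108,400 + €116,000 = €224,400.

€224,400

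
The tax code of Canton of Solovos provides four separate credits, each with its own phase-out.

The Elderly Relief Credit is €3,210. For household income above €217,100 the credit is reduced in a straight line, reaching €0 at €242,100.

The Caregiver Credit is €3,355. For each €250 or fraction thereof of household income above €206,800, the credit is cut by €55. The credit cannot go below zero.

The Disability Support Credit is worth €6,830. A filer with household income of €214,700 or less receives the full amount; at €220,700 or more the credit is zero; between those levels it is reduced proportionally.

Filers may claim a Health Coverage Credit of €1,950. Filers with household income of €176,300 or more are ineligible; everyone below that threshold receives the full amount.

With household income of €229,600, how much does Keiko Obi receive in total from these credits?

Elderly Relief Credit: €229,600 is €12,500 into a €25,000 phase-out range, leaving 12,500/25,000 of the credit: €3,210 × 12,500/25,000 = €1,605.
Caregiver Credit: income exceeds €206,800 by €22,800 → 92 increments × €55 = €5,060 ≥ base, so the credit is €0.
Disability Support Credit: €229,600 is at or above €220,700, so the credit is €0.
Health Coverage Credit: €229,600 meets or exceeds the €176,300 cutoff, so the credit is €0.
Total: €1,605 + €0 + €0 + €0 = €1,605.

€1,605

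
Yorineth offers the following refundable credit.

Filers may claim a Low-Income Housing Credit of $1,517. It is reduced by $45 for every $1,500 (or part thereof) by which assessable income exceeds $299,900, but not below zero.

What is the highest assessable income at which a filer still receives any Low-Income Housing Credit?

$349,400

After 33 increments the reduction is 33 × $45 = $1,485, leaving $32; one more increment wipes it out. Increment 33 ends at excess 33 × $1,500 = $49,500, so the highest qualifying income is $299,900 + $49,500 = $349,400.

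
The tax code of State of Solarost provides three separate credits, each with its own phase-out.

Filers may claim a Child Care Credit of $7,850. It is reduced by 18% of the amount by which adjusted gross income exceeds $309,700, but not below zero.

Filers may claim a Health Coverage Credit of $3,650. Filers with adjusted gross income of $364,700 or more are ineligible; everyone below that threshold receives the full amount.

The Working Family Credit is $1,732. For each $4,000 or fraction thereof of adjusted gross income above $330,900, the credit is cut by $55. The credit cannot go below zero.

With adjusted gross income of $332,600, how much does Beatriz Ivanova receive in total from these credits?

Child Care Credit: 18% of the $22,900 excess over $309,700 is $4,122; credit = $7,850 − $4,122 = $3,728.
Health Coverage Credit: $332,600 is below the $364,700 cutoff, so the full $3,650 applies.
Working Family Credit: income exceeds $330,900 by $1,700, which is 1 full-or-partial $4,000 increment; reduction = 1 × $55 = $55, leaving $1,677.
Total: $3,728 + $3,650 + $1,677 = $9,055.

$9,055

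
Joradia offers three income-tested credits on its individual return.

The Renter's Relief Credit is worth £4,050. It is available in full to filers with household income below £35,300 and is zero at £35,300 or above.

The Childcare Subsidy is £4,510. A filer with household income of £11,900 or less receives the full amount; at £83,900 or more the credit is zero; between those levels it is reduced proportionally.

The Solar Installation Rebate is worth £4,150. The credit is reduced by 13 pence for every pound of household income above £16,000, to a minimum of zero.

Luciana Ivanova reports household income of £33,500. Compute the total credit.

Renter's Relief Credit: £33,500 is below the £35,300 cutoff, so the full £4,050 applies.
Childcare Subsidy: £33,500 is £21,600 into a £72,000 phase-out range, leaving 50,400/72,000 of the credit: £4,510 × 50,400/72,000 = £3,157.
Solar Installation Rebate: 13% of the £17,500 excess over £16,000 is £2,275; credit = £4,150 − £2,275 = £1,875.
Total: £4,050 + £3,157 + £1,875 = £9,082.

£9,082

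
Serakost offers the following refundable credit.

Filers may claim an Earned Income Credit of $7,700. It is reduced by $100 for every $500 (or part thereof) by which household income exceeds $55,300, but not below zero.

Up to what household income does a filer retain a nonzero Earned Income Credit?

$93,300

After 76 increments the reduction is 76 × $100 = $7,600, leaving $100; one more increment wipes it out. Increment 76 ends at excess 76 × $500 = $38,000, so the highest qualifying income is $55,300 + $38,000 = $93,300.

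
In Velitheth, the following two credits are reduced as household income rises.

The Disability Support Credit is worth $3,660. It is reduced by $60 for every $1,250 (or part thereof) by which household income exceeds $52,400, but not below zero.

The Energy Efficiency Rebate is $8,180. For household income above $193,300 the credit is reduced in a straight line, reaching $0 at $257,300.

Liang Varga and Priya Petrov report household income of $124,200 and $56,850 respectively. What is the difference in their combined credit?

Liang ($124,200): Disability Support Credit: income exceeds $52,400 by $71,800, which is 58 full-or-partial $1,250 increments; reduction = 58 × $60 = $3,480, leaving $180. Energy Efficiency Rebate: $124,200 is at or below the $193,300 threshold, so the full $8,180 applies. total $180 + $8,180 = $8,360
Priya ($56,850): Disability Support Credit: income exceeds $52,400 by $4,450, which is 4 full-or-partial $1,250 increments; reduction = 4 × $60 = $240, leaving $3,420. Energy Efficiency Rebate: $56,850 is at or below the $193,300 threshold, so the full $8,180 applies. total $3,420 + $8,180 = $11,600
Difference: |$8,360 − $11,600| = $3,240.

$3,240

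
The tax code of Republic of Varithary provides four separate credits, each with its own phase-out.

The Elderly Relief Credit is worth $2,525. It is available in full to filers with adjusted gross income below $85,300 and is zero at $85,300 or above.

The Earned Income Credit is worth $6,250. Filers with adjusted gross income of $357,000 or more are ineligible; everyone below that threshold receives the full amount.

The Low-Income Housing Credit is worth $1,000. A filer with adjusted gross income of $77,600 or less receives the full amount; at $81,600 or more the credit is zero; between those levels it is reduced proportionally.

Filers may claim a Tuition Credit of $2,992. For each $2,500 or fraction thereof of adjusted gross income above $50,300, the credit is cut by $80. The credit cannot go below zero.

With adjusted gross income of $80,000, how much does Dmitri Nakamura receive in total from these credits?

$11,207

Elderly Relief Credit: $80,000 is below the $85,300 cutoff, so the full $2,525 applies.
Earned Income Credit: $80,000 is below the $357,000 cutoff, so the full $6,250 applies.
Low-Income Housing Credit: $80,000 is $2,400 into a $4,000 phase-out range, leaving 1,600/4,000 of the credit: $1,000 × 1,600/4,000 = $400.
Tuition Credit: income exceeds $50,300 by $29,700, which is 12 full-or-partial $2,500 increments; reduction = 12 × $80 = $960, leaving $2,032.
Total: $2,525 + $6,250 + $400 + $2,032 = $11,207.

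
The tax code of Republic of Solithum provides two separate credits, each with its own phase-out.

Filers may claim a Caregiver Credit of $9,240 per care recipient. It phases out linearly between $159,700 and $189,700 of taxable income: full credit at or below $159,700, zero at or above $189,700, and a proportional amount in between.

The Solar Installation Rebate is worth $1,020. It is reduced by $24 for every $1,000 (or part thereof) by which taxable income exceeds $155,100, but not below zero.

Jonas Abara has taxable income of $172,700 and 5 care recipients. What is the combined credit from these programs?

$26,768

Caregiver Credit: base = 5 × $9,240 = $46,200. $172,700 is $13,000 into a $30,000 phase-out range, leaving 17,000/30,000 of the credit: $46,200 × 17,000/30,000 = $26,180.
Solar Installation Rebate: income exceeds $155,100 by $17,600, which is 18 full-or-partial $1,000 increments; reduction = 18 × $24 = $432, leaving $588.
Total: $26,180 + $588 = $26,768.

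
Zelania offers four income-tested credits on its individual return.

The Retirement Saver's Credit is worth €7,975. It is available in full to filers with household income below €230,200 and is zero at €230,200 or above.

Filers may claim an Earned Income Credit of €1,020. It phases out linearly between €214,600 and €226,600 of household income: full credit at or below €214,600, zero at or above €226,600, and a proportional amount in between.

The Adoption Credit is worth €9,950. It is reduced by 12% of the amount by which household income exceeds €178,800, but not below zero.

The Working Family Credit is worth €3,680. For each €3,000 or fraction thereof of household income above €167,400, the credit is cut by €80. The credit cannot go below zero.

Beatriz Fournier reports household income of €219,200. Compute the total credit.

Retirement Saver's Credit: €219,200 is below the €230,200 cutoff, so the full €7,975 applies.
Earned Income Credit: €219,200 is €4,600 into a €12,000 phase-out range, leaving 7,400/12,000 of the credit: €1,020 × 7,400/12,000 = €629.
Adoption Credit: 12% of the €40,400 excess over €178,800 is €4,848; credit = €9,950 − €4,848 = €5,102.
Working Family Credit: income exceeds €167,400 by €51,800, which is 18 full-or-partial €3,000 increments; reduction = 18 × €80 = €1,440, leaving €2,240.
Total: €7,975 + €629 + €5,102 + €2,240 = €15,946.

€15,946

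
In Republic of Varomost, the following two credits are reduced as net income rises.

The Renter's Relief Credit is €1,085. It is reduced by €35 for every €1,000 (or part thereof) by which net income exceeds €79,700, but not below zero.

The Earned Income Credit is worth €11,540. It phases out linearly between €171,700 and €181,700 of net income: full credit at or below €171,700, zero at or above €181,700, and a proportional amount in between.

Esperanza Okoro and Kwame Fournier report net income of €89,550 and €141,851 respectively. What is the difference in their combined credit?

€735

Esperanza (€89,550): Renter's Relief Credit: income exceeds €79,700 by €9,850, which is 10 full-or-partial €1,000 increments; reduction = 10 × €35 = €350, leaving €735. Earned Income Credit: €89,550 is at or below the €171,700 threshold, so the full €11,540 applies. total €735 + €11,540 = €12,275
Kwame (€141,851): Renter's Relief Credit: income exceeds €79,700 by €62,151 → 63 increments × €35 = €2,205 ≥ base, so the credit is €0. Earned Income Credit: €141,851 is at or below the €171,700 threshold, so the full €11,540 applies. total €0 + €11,540 = €11,540
Difference: |€12,275 − €11,540| = €735.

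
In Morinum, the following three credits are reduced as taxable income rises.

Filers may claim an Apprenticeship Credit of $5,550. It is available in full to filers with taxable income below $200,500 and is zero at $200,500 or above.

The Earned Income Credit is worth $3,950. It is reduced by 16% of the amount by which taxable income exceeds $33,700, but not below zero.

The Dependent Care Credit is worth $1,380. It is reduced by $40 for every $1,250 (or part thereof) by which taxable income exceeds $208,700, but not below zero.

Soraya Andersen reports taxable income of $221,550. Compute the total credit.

Apprenticeship Credit: $221,550 meets or exceeds the $200,500 cutoff, so the credit is $0.
Earned Income Credit: 16% of the $187,850 excess over $33,700 is $30,056 ≥ base, so the credit is $0.
Dependent Care Credit: income exceeds $208,700 by $12,850, which is 11 full-or-partial $1,250 increments; reduction = 11 × $40 = $440, leaving $940.
Total: $0 + $0 + $940 = $940.

$940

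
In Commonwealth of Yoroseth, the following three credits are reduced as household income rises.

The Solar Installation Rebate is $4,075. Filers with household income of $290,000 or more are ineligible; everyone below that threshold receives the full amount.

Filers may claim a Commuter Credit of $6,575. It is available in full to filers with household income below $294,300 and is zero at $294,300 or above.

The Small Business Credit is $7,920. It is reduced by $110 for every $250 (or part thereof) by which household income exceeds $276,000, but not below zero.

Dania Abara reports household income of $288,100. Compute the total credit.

$13,180

Solar Installation Rebate: $288,100 is below the $290,000 cutoff, so the full $4,075 applies.
Commuter Credit: $288,100 is below the $294,300 cutoff, so the full $6,575 applies.
Small Business Credit: income exceeds $276,000 by $12,100, which is 49 full-or-partial $250 increments; reduction = 49 × $110 = $5,390, leaving $2,530.
Total: $4,075 + $6,575 + $2,530 = $13,180.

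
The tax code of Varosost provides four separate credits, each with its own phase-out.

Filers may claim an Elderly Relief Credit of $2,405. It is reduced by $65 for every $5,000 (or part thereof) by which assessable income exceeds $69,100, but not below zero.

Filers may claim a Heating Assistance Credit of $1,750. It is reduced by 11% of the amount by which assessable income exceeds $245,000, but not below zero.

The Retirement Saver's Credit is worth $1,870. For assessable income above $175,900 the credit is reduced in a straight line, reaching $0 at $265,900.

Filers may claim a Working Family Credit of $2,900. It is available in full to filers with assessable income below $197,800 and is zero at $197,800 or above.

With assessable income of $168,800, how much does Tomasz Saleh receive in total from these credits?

$7,625

Elderly Relief Credit: income exceeds $69,100 by $99,700, which is 20 full-or-partial $5,000 increments; reduction = 20 × $65 = $1,300, leaving $1,105.
Heating Assistance Credit: $168,800 is at or below the $245,000 threshold, so the full $1,750 applies.
Retirement Saver's Credit: $168,800 is at or below the $175,900 threshold, so the full $1,870 applies.
Working Family Credit: $168,800 is below the $197,800 cutoff, so the full $2,900 applies.
Total: $1,105 + $1,750 + $1,870 + $2,900 = $7,625.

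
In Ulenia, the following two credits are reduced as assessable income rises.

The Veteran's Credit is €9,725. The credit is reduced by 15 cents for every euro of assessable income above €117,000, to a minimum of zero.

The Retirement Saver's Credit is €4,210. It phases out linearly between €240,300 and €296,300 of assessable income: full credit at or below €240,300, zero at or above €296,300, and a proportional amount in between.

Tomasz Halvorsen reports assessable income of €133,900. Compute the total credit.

€11,400

Veteran's Credit: 15% of the €16,900 excess over €117,000 is €2,535; credit = €9,725 − €2,535 = €7,190.
Retirement Saver's Credit: €133,900 is at or below the €240,300 threshold, so the full €4,210 applies.
Total: €7,190 + €4,210 = €11,400.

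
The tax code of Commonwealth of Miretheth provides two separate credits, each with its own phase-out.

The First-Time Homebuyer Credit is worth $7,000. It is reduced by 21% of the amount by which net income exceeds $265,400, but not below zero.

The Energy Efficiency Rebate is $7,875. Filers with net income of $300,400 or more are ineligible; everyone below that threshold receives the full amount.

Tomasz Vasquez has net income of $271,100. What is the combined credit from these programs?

First-Time Homebuyer Credit: 21% of the $5,700 excess over $265,400 is $1,197; credit = $7,000 − $1,197 = $5,803.
Energy Efficiency Rebate: $271,100 is below the $300,400 cutoff, so the full $7,875 applies.
Total: $5,803 + $7,875 = $13,678.

$13,678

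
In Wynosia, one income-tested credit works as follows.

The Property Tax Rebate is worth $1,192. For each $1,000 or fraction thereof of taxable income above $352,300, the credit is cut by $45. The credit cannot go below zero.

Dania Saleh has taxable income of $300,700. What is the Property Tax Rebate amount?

$1,192

Property Tax Rebate: $300,700 is at or below the $352,300 threshold, so the full $1,192 applies.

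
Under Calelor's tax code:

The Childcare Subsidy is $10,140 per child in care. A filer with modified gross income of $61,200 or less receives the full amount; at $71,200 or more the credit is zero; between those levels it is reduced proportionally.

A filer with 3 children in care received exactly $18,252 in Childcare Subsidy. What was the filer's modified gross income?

$65,200

Full credit = 3 × $10,140 = $30,420.
$18,252 is 18,252/30,420 of the full $30,420, so 12,168/30,420 of the $10,000 range has been used: income = $61,200 + $10,000 × 12,168/30,420 = $65,200.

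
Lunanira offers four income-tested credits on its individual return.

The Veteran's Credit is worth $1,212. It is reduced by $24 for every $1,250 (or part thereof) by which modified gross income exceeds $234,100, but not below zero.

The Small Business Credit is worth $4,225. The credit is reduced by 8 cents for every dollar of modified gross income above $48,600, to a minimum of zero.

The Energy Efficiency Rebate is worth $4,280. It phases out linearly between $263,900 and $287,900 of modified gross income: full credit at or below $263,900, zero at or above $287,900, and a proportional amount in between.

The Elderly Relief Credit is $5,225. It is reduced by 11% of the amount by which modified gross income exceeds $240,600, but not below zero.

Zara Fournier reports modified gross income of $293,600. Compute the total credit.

Veteran's Credit: income exceeds $234,100 by $59,500, which is 48 full-or-partial $1,250 increments; reduction = 48 × $24 = $1,152, leaving $60.
Small Business Credit: 8% of the $245,000 excess over $48,600 is $19,600 ≥ base, so the credit is $0.
Energy Efficiency Rebate: $293,600 is at or above $287,900, so the credit is $0.
Elderly Relief Credit: 11% of the $53,000 excess over $240,600 is $5,830 ≥ base, so the credit is $0.
Total: $60 + $0 + $0 + $0 = $60.

$60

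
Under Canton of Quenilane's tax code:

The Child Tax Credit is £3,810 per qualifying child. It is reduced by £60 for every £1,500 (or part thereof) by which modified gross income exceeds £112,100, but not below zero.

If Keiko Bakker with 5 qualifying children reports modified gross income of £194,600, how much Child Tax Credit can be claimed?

£15,750

Child Tax Credit: base = 5 × £3,810 = £19,050. income exceeds £112,100 by £82,500, which is 55 full-or-partial £1,500 increments; reduction = 55 × £60 = £3,300, leaving £15,750.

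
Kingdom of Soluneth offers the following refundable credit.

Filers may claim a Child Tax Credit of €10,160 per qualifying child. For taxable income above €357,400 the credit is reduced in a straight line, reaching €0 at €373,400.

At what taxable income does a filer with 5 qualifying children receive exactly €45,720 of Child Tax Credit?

Full credit = 5 × €10,160 = €50,800.
€45,720 is 45,720/50,800 of the full €50,800, so 5,080/50,800 of the €16,000 range has been used: income = €357,400 + €16,000 × 5,080/50,800 = €359,000.

€359,000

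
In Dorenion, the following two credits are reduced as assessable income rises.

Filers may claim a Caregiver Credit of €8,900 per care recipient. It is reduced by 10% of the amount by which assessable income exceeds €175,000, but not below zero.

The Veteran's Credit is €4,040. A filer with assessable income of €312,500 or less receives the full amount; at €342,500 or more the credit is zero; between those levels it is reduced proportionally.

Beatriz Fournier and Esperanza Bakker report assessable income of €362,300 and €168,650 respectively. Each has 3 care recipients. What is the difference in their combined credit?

Beatriz (€362,300): Caregiver Credit: base = 3 × €8,900 = €26,700. 10% of the €187,300 excess over €175,000 is €18,730; credit = €26,700 − €18,730 = €7,970. Veteran's Credit: €362,300 is at or above €342,500, so the credit is €0. total €7,970 + €0 = €7,970
Esperanza (€168,650): Caregiver Credit: base = 3 × €8,900 = €26,700. €168,650 is at or below the €175,000 threshold, so the full €26,700 applies. Veteran's Credit: €168,650 is at or below the €312,500 threshold, so the full €4,040 applies. total €26,700 + €4,040 = €30,740
Difference: |€7,970 − €30,740| = €22,770.

€22,770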